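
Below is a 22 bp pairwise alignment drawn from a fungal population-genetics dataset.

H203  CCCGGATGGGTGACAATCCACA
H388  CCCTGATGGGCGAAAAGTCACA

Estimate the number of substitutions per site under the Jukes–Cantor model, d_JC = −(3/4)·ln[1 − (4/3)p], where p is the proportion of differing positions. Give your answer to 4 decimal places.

0.2708

Differing sites — 4:G/T; 11:T/C; 14:C/A; 17:T/G; 18:C/T.
p = 5/22 = 0.227273.
d = −0.75 · ln(1 − (4/3)·0.227273) = −0.75 · ln(0.696969) = −0.75 · (-0.361014) = 0.2708.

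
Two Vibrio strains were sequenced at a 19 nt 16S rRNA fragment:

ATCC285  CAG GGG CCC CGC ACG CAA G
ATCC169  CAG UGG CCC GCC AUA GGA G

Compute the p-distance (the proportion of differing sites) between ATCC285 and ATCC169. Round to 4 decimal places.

0.3684

Differing sites — 4:G/U; 10:C/G; 11:G/C; 14:C/U; 15:G/A; 16:C/G; 17:A/G.
There are 7 differences over 19 sites, so p = 7/19 = 0.3684.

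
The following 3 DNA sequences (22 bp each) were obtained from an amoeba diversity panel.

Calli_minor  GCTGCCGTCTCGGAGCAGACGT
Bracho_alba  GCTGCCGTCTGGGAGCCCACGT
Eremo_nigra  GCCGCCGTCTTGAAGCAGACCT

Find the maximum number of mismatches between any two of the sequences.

6

Pairwise Hamming distances:
  Calli_minor vs Bracho_alba: 3
  Calli_minor vs Eremo_nigra: 4
  Bracho_alba vs Eremo_nigra: 6
The largest is 6, between Bracho_alba and Eremo_nigra.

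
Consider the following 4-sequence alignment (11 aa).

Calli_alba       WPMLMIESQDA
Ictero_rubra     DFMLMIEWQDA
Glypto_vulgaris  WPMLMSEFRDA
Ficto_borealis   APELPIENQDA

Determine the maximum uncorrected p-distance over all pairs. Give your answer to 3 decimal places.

0.545

Pairwise Hamming distances:
  Calli_alba vs Ictero_rubra: 3
  Calli_alba vs Glypto_vulgaris: 3
  Calli_alba vs Ficto_borealis: 4
  Ictero_rubra vs Glypto_vulgaris: 5
  Ictero_rubra vs Ficto_borealis: 5
  Glypto_vulgaris vs Ficto_borealis: 6
The largest is 6 mismatches, between Glypto_vulgaris and Ficto_borealis; p = 6/11 = 0.545.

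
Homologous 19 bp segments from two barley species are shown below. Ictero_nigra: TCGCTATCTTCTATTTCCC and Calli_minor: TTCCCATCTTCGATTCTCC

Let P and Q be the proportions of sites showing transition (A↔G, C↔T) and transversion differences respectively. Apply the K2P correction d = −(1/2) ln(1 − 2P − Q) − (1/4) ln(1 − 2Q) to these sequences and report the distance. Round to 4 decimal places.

The sequences differ at positions 2 (C/T, transition), 3 (G/C, transversion), 5 (T/C, transition), 12 (T/G, transversion), 16 (T/C, transition), 17 (C/T, transition).
Of the 6 differences, 4 transitions and 2 transversions over 19 sites: P = 4/19 = 0.210526, Q = 2/19 = 0.105263.
d = −0.5·ln(0.473685) − 0.25·ln(0.789474) = −0.5·(-0.747213) − 0.25·(-0.236388) = 0.4327.

0.4327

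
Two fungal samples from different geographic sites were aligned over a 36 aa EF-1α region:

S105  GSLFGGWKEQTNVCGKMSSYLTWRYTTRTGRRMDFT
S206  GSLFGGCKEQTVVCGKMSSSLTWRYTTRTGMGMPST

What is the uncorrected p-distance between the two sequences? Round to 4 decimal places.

The sequences differ at positions 7 (W/C), 12 (N/V), 20 (Y/S), 31 (R/M), 32 (R/G), 34 (D/P), 35 (F/S).
There are 7 differences over 36 sites, so p = 7/36 = 0.1944.

0.1944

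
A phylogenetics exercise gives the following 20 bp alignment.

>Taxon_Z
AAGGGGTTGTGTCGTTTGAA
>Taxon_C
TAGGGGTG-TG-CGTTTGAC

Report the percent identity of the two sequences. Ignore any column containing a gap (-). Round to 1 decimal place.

83.3%

Excluding the 2 gap columns leaves 18 comparable sites.
The sequences differ at positions 1 (A/T), 8 (T/G), 20 (A/C).
15 of the 18 comparable sites match, so the percent identity is 15/18 × 100 = 83.3%.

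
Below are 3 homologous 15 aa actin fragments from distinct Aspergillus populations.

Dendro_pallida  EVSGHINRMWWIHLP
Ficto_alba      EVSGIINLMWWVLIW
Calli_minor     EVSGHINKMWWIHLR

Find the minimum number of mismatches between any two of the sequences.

Pairwise Hamming distances:
  Dendro_pallida vs Ficto_alba: 6
  Dendro_pallida vs Calli_minor: 2
  Ficto_alba vs Calli_minor: 6
The smallest is 2, between Dendro_pallida and Calli_minor.

2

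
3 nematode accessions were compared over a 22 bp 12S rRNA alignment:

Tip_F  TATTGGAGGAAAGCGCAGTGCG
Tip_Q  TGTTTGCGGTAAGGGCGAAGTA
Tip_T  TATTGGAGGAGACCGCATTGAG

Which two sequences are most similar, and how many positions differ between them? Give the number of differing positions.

Pairwise Hamming distances:
  Tip_F vs Tip_Q: 10
  Tip_F vs Tip_T: 4
  Tip_Q vs Tip_T: 12
The smallest is 4, between Tip_F and Tip_T.

4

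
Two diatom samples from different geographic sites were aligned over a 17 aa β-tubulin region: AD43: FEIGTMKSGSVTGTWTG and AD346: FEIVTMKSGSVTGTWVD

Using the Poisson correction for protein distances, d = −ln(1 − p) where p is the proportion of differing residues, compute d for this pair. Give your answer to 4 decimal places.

The sequences differ at positions 4 (G/V), 16 (T/V), 17 (G/D).
p = 3/17 = 0.176471.
d = −ln(1 − 0.176471) = −ln(0.823529) = 0.1942.

0.1942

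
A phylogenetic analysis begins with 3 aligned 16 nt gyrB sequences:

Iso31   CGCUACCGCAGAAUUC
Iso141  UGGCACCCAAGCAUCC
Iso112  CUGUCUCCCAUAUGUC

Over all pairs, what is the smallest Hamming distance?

Pairwise Hamming distances:
  Iso31 vs Iso141: 7
  Iso31 vs Iso112: 8
  Iso141 vs Iso112: 11
The smallest is 7, between Iso31 and Iso141.

7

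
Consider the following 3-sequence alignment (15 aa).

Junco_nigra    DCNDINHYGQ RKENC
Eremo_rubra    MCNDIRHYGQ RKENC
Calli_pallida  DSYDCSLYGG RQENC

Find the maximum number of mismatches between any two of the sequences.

8

Pairwise Hamming distances:
  Junco_nigra vs Eremo_rubra: 2
  Junco_nigra vs Calli_pallida: 7
  Eremo_rubra vs Calli_pallida: 8
The largest is 8, between Eremo_rubra and Calli_pallida.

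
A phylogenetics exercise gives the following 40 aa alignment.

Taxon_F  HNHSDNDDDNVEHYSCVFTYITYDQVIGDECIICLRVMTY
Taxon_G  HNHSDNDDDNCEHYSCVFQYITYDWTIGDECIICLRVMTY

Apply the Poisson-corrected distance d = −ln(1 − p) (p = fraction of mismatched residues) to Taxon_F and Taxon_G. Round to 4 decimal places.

The sequences differ at positions 11 (V/C), 19 (T/Q), 25 (Q/W), 26 (V/T).
p = 4/40 = 0.100000.
d = −ln(1 − 0.100000) = −ln(0.900000) = 0.1054.

0.1054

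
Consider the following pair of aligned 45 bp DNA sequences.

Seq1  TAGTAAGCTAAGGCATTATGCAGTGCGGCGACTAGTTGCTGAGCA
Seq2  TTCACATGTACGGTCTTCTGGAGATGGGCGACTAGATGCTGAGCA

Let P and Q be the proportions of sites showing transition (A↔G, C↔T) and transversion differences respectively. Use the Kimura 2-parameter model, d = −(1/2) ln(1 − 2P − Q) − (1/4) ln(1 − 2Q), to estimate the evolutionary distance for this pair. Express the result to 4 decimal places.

Mismatches occur at site 2 (A/T, transversion), site 3 (G/C, transversion), site 4 (T/A, transversion), site 5 (A/C, transversion), site 7 (G/T, transversion), site 8 (C/G, transversion), site 11 (A/C, transversion), site 14 (C/T, transition), site 15 (A/C, transversion), site 18 (A/C, transversion), site 21 (C/G, transversion), site 24 (T/A, transversion), site 25 (G/T, transversion), site 26 (C/G, transversion), site 36 (T/A, transversion).
Of the 15 differences, 1 transition and 14 transversions over 45 sites: P = 1/45 = 0.022222, Q = 14/45 = 0.311111.
d = −0.5·ln(0.644445) − 0.25·ln(0.377778) = −0.5·(-0.439366) − 0.25·(-0.973449) = 0.4630.

0.4630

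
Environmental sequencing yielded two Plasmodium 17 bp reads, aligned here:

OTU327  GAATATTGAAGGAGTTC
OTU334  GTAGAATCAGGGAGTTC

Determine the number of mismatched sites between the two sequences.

5

Mismatches occur at site 2 (A↔T), site 4 (T↔G), site 6 (T↔A), site 8 (G↔C), site 10 (A↔G).
That gives 5 mismatches out of 17 aligned sites, so the Hamming distance is 5.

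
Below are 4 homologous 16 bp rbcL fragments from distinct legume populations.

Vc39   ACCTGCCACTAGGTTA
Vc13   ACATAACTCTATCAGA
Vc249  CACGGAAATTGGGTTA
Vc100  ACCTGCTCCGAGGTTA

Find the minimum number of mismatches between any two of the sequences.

3

Pairwise Hamming distances:
  Vc39 vs Vc13: 8
  Vc39 vs Vc249: 7
  Vc39 vs Vc100: 3
  Vc13 vs Vc249: 13
  Vc13 vs Vc100: 10
  Vc249 vs Vc100: 9
The smallest is 3, between Vc39 and Vc100.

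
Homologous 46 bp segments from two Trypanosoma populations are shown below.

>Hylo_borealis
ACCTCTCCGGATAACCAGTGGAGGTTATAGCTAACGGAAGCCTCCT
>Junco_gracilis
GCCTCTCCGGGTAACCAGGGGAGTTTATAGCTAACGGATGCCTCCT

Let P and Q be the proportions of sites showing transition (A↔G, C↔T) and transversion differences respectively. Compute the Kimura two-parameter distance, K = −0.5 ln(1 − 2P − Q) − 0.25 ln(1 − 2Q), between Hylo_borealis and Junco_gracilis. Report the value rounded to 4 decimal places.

The sequences differ at positions 1 (A/G, transition), 11 (A/G, transition), 19 (T/G, transversion), 24 (G/T, transversion), 39 (A/T, transversion).
Of the 5 differences, 2 transitions and 3 transversions over 46 sites: P = 2/46 = 0.043478, Q = 3/46 = 0.065217.
d = −0.5·ln(0.847827) − 0.25·ln(0.869566) = −0.5·(-0.165079) − 0.25·(-0.139761) = 0.1175.

0.1175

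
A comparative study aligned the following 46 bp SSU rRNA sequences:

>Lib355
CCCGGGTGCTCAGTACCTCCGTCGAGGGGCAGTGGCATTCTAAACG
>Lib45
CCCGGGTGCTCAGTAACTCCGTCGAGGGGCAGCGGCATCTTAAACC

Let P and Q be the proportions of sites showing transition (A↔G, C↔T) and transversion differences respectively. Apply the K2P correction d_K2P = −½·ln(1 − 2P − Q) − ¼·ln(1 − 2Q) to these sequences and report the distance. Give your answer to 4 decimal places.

Mismatches occur at site 16 (C↔A, transversion), site 33 (T↔C, transition), site 39 (T↔C, transition), site 40 (C↔T, transition), site 46 (G↔C, transversion).
Of the 5 differences, 3 transitions and 2 transversions over 46 sites: P = 3/46 = 0.065217, Q = 2/46 = 0.043478.
d = −0.5·ln(0.826088) − 0.25·ln(0.913044) = −0.5·(-0.191054) − 0.25·(-0.090971) = 0.1183.

0.1183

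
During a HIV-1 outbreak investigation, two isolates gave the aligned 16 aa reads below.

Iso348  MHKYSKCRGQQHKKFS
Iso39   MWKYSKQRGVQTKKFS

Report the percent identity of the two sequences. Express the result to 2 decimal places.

75.00%

Differing sites — 2:H/W; 7:C/Q; 10:Q/V; 12:H/T.
12 of the 16 sites match, so the percent identity is 12/16 × 100 = 75.00%.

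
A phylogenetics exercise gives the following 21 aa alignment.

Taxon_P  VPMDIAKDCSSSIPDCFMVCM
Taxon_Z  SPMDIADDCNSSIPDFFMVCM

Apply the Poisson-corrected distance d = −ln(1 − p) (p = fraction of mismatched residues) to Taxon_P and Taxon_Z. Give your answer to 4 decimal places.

0.2113

Mismatches occur at site 1 (V→S), site 7 (K→D), site 10 (S→N), site 16 (C→F).
p = 4/21 = 0.190476.
d = −ln(1 − 0.190476) = −ln(0.809524) = 0.2113.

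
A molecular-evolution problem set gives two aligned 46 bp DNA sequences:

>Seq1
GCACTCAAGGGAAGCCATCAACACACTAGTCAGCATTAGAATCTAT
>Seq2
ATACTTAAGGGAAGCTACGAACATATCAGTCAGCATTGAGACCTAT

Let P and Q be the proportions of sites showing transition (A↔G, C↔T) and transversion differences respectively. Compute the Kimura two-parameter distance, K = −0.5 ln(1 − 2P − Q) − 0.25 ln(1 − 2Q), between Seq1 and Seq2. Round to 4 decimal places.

Differing sites — 1:G/A (Ti); 2:C/T (Ti); 6:C/T (Ti); 16:C/T (Ti); 18:T/C (Ti); 19:C/G (Tv); 24:C/T (Ti); 26:C/T (Ti); 27:T/C (Ti); 38:A/G (Ti); 39:G/A (Ti); 40:A/G (Ti); 42:T/C (Ti).
Of the 13 differences, 12 transitions and 1 transversion over 46 sites: P = 12/46 = 0.260870, Q = 1/46 = 0.021739.
d = −0.5·ln(0.456521) − 0.25·ln(0.956522) = −0.5·(-0.784121) − 0.25·(-0.044451) = 0.4032.

0.4032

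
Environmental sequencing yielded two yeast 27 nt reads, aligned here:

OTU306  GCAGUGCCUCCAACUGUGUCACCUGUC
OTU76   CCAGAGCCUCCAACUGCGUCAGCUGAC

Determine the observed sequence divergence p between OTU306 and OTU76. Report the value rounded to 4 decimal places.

0.1852

Mismatches occur at site 1 (G→C), site 5 (U→A), site 17 (U→C), site 22 (C→G), site 26 (U→A).
There are 5 differences over 27 sites, so p = 5/27 = 0.1852.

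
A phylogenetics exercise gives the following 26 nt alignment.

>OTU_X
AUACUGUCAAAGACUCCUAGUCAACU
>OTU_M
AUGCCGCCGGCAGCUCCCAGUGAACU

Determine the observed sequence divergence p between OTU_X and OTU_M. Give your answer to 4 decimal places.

0.3846

Differing sites — 3:A/G; 5:U/C; 7:U/C; 9:A/G; 10:A/G; 11:A/C; 12:G/A; 13:A/G; 18:U/C; 22:C/G.
There are 10 differences over 26 sites, so p = 10/26 = 0.3846.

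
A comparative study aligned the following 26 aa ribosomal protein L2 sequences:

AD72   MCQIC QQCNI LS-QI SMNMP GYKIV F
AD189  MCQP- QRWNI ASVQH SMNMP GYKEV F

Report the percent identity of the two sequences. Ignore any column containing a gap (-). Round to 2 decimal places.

Excluding the 2 gap columns leaves 24 comparable sites.
The sequences differ at positions 4 (I/P), 7 (Q/R), 8 (C/W), 11 (L/A), 15 (I/H), 24 (I/E).
18 of the 24 comparable sites match, so the percent identity is 18/24 × 100 = 75.00%.

75.00%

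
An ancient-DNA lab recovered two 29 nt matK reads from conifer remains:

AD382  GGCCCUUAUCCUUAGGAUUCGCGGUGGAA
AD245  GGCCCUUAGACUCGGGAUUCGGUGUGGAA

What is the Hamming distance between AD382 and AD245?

6

The sequences differ at positions 9 (U/G), 10 (C/A), 13 (U/C), 14 (A/G), 22 (C/G), 23 (G/U).
That gives 6 mismatches out of 29 aligned sites, so the Hamming distance is 6.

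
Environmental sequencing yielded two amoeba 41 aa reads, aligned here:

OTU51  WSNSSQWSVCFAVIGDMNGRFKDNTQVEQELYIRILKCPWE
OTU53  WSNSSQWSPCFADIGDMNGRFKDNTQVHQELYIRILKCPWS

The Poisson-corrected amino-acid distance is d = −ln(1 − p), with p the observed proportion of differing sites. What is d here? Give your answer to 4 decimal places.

Differing sites — 9:V/P; 13:V/D; 28:E/H; 41:E/S.
p = 4/41 = 0.097561.
d = −ln(1 − 0.097561) = −ln(0.902439) = 0.1027.

0.1027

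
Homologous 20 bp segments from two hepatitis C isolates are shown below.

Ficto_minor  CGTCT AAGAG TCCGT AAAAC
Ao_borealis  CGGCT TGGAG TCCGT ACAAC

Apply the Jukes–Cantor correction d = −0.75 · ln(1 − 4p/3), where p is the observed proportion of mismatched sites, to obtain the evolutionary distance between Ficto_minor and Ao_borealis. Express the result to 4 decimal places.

0.2326

The sequences differ at positions 3 (T/G), 6 (A/T), 7 (A/G), 17 (A/C).
p = 4/20 = 0.200000.
d = −0.75 · ln(1 − (4/3)·0.200000) = −0.75 · ln(0.733333) = −0.75 · (-0.310155) = 0.2326.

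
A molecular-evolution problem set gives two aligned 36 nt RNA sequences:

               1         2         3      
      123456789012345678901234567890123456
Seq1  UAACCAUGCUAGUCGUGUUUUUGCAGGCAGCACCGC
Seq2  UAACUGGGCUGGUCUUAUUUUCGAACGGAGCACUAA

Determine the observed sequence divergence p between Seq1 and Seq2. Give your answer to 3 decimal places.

Mismatches occur at site 5 (C/U), site 6 (A/G), site 7 (U/G), site 11 (A/G), site 15 (G/U), site 17 (G/A), site 22 (U/C), site 24 (C/A), site 26 (G/C), site 28 (C/G), site 34 (C/U), site 35 (G/A), site 36 (C/A).
There are 13 differences over 36 sites, so p = 13/36 = 0.361.

0.361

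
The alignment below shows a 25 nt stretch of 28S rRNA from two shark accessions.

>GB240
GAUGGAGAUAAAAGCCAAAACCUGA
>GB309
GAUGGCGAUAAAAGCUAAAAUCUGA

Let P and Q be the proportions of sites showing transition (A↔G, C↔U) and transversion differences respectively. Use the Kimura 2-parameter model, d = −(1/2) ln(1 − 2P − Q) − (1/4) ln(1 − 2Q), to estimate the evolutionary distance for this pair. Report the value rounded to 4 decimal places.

0.1324

The sequences differ at positions 6 (A/C, transversion), 16 (C/U, transition), 21 (C/U, transition).
Of the 3 differences, 2 transitions and 1 transversion over 25 sites: P = 2/25 = 0.080000, Q = 1/25 = 0.040000.
d = −0.5·ln(0.800000) − 0.25·ln(0.920000) = −0.5·(-0.223144) − 0.25·(-0.083382) = 0.1324.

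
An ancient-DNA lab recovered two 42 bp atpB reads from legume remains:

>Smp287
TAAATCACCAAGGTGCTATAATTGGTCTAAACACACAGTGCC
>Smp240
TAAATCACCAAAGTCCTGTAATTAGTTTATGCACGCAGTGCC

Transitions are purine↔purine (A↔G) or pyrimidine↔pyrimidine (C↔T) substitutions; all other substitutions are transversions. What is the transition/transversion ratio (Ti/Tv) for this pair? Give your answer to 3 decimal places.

Differing sites — 12:G/A (Ti); 15:G/C (Tv); 18:A/G (Ti); 24:G/A (Ti); 27:C/T (Ti); 30:A/T (Tv); 31:A/G (Ti); 35:A/G (Ti).
Of the 8 differences, 6 transitions and 2 transversions, so Ti/Tv = 6/2 = 3.000.

3.000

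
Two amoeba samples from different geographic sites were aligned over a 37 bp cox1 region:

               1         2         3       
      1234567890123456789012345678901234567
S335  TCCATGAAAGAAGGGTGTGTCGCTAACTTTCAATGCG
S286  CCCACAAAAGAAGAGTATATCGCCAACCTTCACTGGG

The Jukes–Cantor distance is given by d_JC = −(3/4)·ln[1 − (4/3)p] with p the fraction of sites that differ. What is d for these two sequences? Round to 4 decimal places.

Mismatches occur at site 1 (T/C), site 5 (T/C), site 6 (G/A), site 14 (G/A), site 17 (G/A), site 19 (G/A), site 24 (T/C), site 28 (T/C), site 33 (A/C), site 36 (C/G).
p = 10/37 = 0.270270.
d = −0.75 · ln(1 − (4/3)·0.270270) = −0.75 · ln(0.639640) = −0.75 · (-0.446850) = 0.3351.

0.3351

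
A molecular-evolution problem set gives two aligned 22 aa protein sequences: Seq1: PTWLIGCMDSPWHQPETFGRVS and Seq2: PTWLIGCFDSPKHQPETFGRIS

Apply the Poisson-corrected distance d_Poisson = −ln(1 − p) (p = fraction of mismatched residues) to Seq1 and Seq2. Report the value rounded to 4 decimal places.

Differing sites — 8:M/F; 12:W/K; 21:V/I.
p = 3/22 = 0.136364.
d = −ln(1 − 0.136364) = −ln(0.863636) = 0.1466.

0.1466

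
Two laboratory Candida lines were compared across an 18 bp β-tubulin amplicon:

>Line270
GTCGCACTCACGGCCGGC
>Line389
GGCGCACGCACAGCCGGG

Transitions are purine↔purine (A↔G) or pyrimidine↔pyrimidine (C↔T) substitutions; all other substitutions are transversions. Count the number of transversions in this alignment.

3

Differing sites — 2:T/G (Tv); 8:T/G (Tv); 12:G/A (Ti); 18:C/G (Tv).
Of the 4 differences, 1 transition and 3 transversions, so the answer is 3.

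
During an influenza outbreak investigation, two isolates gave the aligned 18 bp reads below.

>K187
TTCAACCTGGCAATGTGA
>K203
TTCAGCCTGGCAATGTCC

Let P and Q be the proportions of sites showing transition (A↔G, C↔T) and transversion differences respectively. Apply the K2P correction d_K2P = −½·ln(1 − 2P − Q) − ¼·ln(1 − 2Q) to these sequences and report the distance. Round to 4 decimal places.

0.1885

The sequences differ at positions 5 (A/G, transition), 17 (G/C, transversion), 18 (A/C, transversion).
Of the 3 differences, 1 transition and 2 transversions over 18 sites: P = 1/18 = 0.055556, Q = 2/18 = 0.111111.
d = −0.5·ln(0.777777) − 0.25·ln(0.777778) = −0.5·(-0.251315) − 0.25·(-0.251314) = 0.1885.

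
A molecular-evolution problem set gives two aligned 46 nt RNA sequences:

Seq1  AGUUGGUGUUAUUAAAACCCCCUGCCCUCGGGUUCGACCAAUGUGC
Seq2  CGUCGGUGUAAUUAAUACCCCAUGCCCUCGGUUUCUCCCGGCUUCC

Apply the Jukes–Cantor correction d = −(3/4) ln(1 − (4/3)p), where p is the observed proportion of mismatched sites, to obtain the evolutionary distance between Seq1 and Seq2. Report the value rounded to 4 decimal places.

Differing sites — 1:A/C; 4:U/C; 10:U/A; 16:A/U; 22:C/A; 32:G/U; 36:G/U; 37:A/C; 40:A/G; 41:A/G; 42:U/C; 43:G/U; 45:G/C.
p = 13/46 = 0.282609.
d = −0.75 · ln(1 − (4/3)·0.282609) = −0.75 · ln(0.623188) = −0.75 · (-0.472907) = 0.3547.

0.3547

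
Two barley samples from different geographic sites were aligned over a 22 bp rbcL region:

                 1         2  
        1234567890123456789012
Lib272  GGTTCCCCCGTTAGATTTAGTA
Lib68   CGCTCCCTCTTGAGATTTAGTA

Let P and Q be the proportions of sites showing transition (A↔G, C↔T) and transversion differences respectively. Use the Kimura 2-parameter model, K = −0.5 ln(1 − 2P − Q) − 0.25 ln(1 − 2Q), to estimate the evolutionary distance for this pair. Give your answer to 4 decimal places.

Mismatches occur at site 1 (G→C, transversion), site 3 (T→C, transition), site 8 (C→T, transition), site 10 (G→T, transversion), site 12 (T→G, transversion).
Of the 5 differences, 2 transitions and 3 transversions over 22 sites: P = 2/22 = 0.090909, Q = 3/22 = 0.136364.
d = −0.5·ln(0.681818) − 0.25·ln(0.727272) = −0.5·(-0.382993) − 0.25·(-0.318455) = 0.2711.

0.2711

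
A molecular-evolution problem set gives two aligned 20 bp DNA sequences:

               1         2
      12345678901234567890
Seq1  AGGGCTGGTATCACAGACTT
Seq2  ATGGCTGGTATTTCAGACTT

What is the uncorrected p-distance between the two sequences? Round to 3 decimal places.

0.150

Differing sites — 2:G/T; 12:C/T; 13:A/T.
There are 3 differences over 20 sites, so p = 3/20 = 0.150.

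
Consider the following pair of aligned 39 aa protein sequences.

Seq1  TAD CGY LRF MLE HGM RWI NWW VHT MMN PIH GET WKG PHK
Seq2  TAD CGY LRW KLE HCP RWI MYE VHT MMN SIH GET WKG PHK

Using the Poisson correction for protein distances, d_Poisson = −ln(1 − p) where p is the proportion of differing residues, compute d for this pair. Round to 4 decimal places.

The sequences differ at positions 9 (F/W), 10 (M/K), 14 (G/C), 15 (M/P), 19 (N/M), 20 (W/Y), 21 (W/E), 28 (P/S).
p = 8/39 = 0.205128.
d = −ln(1 − 0.205128) = −ln(0.794872) = 0.2296.

0.2296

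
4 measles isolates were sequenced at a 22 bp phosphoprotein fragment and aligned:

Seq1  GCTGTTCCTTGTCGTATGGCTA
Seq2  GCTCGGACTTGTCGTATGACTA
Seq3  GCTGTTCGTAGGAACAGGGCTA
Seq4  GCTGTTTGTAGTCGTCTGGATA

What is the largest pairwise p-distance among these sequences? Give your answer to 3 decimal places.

0.545

Pairwise Hamming distances:
  Seq1 vs Seq2: 5
  Seq1 vs Seq3: 7
  Seq1 vs Seq4: 5
  Seq2 vs Seq3: 12
  Seq2 vs Seq4: 9
  Seq3 vs Seq4: 8
The largest is 12 mismatches, between Seq2 and Seq3; p = 12/22 = 0.545.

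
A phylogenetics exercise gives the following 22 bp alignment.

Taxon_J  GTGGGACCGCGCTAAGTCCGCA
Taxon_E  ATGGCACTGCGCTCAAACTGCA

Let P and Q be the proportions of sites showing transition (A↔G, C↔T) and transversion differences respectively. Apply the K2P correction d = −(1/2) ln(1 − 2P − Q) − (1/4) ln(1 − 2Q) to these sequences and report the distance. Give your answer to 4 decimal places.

0.4262

The sequences differ at positions 1 (G/A, transition), 5 (G/C, transversion), 8 (C/T, transition), 14 (A/C, transversion), 16 (G/A, transition), 17 (T/A, transversion), 19 (C/T, transition).
Of the 7 differences, 4 transitions and 3 transversions over 22 sites: P = 4/22 = 0.181818, Q = 3/22 = 0.136364.
d = −0.5·ln(0.500000) − 0.25·ln(0.727272) = −0.5·(-0.693147) − 0.25·(-0.318455) = 0.4262.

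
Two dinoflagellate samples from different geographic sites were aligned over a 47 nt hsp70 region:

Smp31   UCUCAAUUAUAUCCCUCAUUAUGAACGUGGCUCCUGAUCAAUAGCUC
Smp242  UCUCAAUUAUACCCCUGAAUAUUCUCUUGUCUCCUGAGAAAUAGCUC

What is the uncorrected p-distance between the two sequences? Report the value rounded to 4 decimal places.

Differing sites — 12:U/C; 17:C/G; 19:U/A; 23:G/U; 24:A/C; 25:A/U; 27:G/U; 30:G/U; 38:U/G; 39:C/A.
There are 10 differences over 47 sites, so p = 10/47 = 0.2128.

0.2128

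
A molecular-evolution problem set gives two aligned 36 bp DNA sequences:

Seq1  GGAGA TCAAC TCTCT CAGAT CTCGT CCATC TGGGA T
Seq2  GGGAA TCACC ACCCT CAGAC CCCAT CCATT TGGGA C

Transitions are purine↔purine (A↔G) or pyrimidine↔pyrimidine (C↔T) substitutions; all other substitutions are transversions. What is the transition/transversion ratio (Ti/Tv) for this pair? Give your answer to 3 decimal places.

4.000

The sequences differ at positions 3 (A/G, transition), 4 (G/A, transition), 9 (A/C, transversion), 11 (T/A, transversion), 13 (T/C, transition), 20 (T/C, transition), 22 (T/C, transition), 24 (G/A, transition), 30 (C/T, transition), 36 (T/C, transition).
Of the 10 differences, 8 transitions and 2 transversions, so Ti/Tv = 8/2 = 4.000.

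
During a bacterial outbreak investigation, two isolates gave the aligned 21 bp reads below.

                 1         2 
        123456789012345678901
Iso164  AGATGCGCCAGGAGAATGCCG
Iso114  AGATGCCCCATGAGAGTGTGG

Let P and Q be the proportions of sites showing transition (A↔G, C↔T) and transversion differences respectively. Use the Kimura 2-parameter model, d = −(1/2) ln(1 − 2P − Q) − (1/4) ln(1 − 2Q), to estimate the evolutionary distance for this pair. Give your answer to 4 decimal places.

0.2869

Differing sites — 7:G/C (Tv); 11:G/T (Tv); 16:A/G (Ti); 19:C/T (Ti); 20:C/G (Tv).
Of the 5 differences, 2 transitions and 3 transversions over 21 sites: P = 2/21 = 0.095238, Q = 3/21 = 0.142857.
d = −0.5·ln(0.666667) − 0.25·ln(0.714286) = −0.5·(-0.405465) − 0.25·(-0.336472) = 0.2869.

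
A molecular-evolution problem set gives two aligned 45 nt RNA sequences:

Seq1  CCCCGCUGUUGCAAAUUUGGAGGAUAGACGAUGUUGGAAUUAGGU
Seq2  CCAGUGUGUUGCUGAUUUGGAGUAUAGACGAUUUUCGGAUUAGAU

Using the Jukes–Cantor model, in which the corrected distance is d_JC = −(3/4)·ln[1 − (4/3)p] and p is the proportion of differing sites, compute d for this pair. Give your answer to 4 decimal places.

0.2958

The sequences differ at positions 3 (C/A), 4 (C/G), 5 (G/U), 6 (C/G), 13 (A/U), 14 (A/G), 23 (G/U), 33 (G/U), 36 (G/C), 38 (A/G), 44 (G/A).
p = 11/45 = 0.244444.
d = −0.75 · ln(1 − (4/3)·0.244444) = −0.75 · ln(0.674075) = −0.75 · (-0.394414) = 0.2958.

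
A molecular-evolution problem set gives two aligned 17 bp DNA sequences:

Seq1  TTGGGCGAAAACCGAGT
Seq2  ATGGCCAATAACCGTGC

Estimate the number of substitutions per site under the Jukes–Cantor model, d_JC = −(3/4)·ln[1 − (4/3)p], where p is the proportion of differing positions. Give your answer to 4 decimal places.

0.4770

The sequences differ at positions 1 (T/A), 5 (G/C), 7 (G/A), 9 (A/T), 15 (A/T), 17 (T/C).
p = 6/17 = 0.352941.
d = −0.75 · ln(1 − (4/3)·0.352941) = −0.75 · ln(0.529412) = −0.75 · (-0.635988) = 0.4770.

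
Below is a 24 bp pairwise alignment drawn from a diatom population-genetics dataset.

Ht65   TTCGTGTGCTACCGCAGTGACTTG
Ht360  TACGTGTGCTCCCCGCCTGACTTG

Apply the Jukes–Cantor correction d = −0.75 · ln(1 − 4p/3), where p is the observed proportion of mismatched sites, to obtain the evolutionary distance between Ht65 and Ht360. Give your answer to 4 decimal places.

0.3041

Mismatches occur at site 2 (T/A), site 11 (A/C), site 14 (G/C), site 15 (C/G), site 16 (A/C), site 17 (G/C).
p = 6/24 = 0.250000.
d = −0.75 · ln(1 − (4/3)·0.250000) = −0.75 · ln(0.666667) = −0.75 · (-0.405465) = 0.3041.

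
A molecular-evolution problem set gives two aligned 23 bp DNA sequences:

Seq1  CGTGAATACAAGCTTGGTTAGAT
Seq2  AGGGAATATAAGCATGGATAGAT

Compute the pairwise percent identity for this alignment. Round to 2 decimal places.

Mismatches occur at site 1 (C↔A), site 3 (T↔G), site 9 (C↔T), site 14 (T↔A), site 18 (T↔A).
18 of the 23 sites match, so the percent identity is 18/23 × 100 = 78.26%.

78.26%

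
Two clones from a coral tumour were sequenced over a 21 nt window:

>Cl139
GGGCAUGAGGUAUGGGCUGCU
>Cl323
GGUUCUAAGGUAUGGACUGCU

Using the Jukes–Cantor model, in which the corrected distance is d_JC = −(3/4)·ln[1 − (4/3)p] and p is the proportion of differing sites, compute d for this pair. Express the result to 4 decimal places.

0.2865

The sequences differ at positions 3 (G/U), 4 (C/U), 5 (A/C), 7 (G/A), 16 (G/A).
p = 5/21 = 0.238095.
d = −0.75 · ln(1 − (4/3)·0.238095) = −0.75 · ln(0.682540) = −0.75 · (-0.381934) = 0.2865.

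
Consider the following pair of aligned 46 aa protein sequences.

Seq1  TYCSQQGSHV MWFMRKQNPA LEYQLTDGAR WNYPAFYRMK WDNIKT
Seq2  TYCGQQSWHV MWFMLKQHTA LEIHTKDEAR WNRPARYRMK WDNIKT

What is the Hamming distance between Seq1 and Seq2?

The sequences differ at positions 4 (S/G), 7 (G/S), 8 (S/W), 15 (R/L), 18 (N/H), 19 (P/T), 23 (Y/I), 24 (Q/H), 25 (L/T), 26 (T/K), 28 (G/E), 33 (Y/R), 36 (F/R).
That gives 13 mismatches out of 46 aligned sites, so the Hamming distance is 13.

13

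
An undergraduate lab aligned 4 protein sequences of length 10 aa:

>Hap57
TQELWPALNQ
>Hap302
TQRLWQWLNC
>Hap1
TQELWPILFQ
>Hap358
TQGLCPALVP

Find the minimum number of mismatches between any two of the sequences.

2

Pairwise Hamming distances:
  Hap57 vs Hap302: 4
  Hap57 vs Hap1: 2
  Hap57 vs Hap358: 4
  Hap302 vs Hap1: 5
  Hap302 vs Hap358: 6
  Hap1 vs Hap358: 5
The smallest is 2, between Hap57 and Hap1.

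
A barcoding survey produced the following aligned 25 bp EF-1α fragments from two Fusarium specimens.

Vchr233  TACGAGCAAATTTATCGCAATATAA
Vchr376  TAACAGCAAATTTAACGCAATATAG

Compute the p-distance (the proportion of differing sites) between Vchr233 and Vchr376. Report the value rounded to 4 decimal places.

0.1600

Differing sites — 3:C/A; 4:G/C; 15:T/A; 25:A/G.
There are 4 differences over 25 sites, so p = 4/25 = 0.1600.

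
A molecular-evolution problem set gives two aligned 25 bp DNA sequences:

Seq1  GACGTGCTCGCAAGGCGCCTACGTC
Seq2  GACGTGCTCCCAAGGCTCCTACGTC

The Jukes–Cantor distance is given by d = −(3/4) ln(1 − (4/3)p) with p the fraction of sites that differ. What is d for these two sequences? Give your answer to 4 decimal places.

0.0846

Mismatches occur at site 10 (G/C), site 17 (G/T).
p = 2/25 = 0.080000.
d = −0.75 · ln(1 − (4/3)·0.080000) = −0.75 · ln(0.893333) = −0.75 · (-0.112796) = 0.0846.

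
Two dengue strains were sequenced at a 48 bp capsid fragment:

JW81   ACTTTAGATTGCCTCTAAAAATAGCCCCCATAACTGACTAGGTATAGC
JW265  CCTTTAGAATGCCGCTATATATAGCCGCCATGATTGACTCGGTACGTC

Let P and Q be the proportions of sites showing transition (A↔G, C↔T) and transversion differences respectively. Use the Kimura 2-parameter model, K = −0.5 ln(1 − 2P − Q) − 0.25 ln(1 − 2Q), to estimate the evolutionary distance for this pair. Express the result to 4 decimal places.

The sequences differ at positions 1 (A/C, transversion), 9 (T/A, transversion), 14 (T/G, transversion), 18 (A/T, transversion), 20 (A/T, transversion), 27 (C/G, transversion), 32 (A/G, transition), 34 (C/T, transition), 40 (A/C, transversion), 45 (T/C, transition), 46 (A/G, transition), 47 (G/T, transversion).
Of the 12 differences, 4 transitions and 8 transversions over 48 sites: P = 4/48 = 0.083333, Q = 8/48 = 0.166667.
d = −0.5·ln(0.666667) − 0.25·ln(0.666666) = −0.5·(-0.405465) − 0.25·(-0.405466) = 0.3041.

0.3041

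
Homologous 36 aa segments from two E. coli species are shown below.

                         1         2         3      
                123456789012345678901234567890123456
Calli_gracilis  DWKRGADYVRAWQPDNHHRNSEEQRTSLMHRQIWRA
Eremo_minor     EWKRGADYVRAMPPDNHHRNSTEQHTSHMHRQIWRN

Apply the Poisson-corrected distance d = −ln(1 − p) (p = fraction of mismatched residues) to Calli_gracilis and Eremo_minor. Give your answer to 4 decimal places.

0.2162

Mismatches occur at site 1 (D↔E), site 12 (W↔M), site 13 (Q↔P), site 22 (E↔T), site 25 (R↔H), site 28 (L↔H), site 36 (A↔N).
p = 7/36 = 0.194444.
d = −ln(1 − 0.194444) = −ln(0.805556) = 0.2162.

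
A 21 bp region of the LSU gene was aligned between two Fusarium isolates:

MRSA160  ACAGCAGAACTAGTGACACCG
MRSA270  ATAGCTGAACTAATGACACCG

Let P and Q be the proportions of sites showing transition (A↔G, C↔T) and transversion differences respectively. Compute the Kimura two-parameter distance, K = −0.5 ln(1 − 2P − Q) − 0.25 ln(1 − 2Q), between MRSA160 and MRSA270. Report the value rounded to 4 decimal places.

0.1610

Differing sites — 2:C/T (Ti); 6:A/T (Tv); 13:G/A (Ti).
Of the 3 differences, 2 transitions and 1 transversion over 21 sites: P = 2/21 = 0.095238, Q = 1/21 = 0.047619.
d = −0.5·ln(0.761905) − 0.25·ln(0.904762) = −0.5·(-0.271933) − 0.25·(-0.100083) = 0.1610.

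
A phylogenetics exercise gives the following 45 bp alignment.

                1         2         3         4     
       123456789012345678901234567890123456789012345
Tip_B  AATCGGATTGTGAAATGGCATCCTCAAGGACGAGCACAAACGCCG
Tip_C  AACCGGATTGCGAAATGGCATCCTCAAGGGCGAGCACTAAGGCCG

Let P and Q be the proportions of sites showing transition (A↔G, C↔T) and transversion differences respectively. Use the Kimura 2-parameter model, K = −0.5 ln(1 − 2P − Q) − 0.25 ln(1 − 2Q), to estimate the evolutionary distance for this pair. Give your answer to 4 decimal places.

Mismatches occur at site 3 (T→C, transition), site 11 (T→C, transition), site 30 (A→G, transition), site 38 (A→T, transversion), site 41 (C→G, transversion).
Of the 5 differences, 3 transitions and 2 transversions over 45 sites: P = 3/45 = 0.066667, Q = 2/45 = 0.044444.
d = −0.5·ln(0.822222) − 0.25·ln(0.911112) = −0.5·(-0.195745) − 0.25·(-0.093089) = 0.1211.

0.1211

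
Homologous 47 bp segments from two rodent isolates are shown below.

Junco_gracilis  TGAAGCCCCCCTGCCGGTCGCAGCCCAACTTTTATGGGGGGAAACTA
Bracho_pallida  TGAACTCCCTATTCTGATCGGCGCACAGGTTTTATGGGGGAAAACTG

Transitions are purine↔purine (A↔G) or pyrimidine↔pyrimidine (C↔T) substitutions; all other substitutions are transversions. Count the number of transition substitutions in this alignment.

Differing sites — 5:G/C (Tv); 6:C/T (Ti); 10:C/T (Ti); 11:C/A (Tv); 13:G/T (Tv); 15:C/T (Ti); 17:G/A (Ti); 21:C/G (Tv); 22:A/C (Tv); 25:C/A (Tv); 28:A/G (Ti); 29:C/G (Tv); 41:G/A (Ti); 47:A/G (Ti).
Of the 14 differences, 7 transitions and 7 transversions, so the answer is 7.

7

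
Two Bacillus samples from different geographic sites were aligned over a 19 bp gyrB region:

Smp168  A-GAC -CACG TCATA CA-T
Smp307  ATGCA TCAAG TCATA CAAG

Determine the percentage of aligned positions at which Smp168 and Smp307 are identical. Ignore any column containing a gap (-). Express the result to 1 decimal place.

Excluding the 3 gap columns leaves 16 comparable sites.
The sequences differ at positions 4 (A/C), 5 (C/A), 9 (C/A), 19 (T/G).
12 of the 16 comparable sites match, so the percent identity is 12/16 × 100 = 75.0%.

75.0%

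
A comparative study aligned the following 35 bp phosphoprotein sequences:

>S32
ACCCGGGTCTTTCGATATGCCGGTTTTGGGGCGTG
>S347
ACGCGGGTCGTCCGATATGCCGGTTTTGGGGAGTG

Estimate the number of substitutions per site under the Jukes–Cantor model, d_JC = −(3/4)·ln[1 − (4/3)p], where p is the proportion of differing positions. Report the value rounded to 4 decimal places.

0.1240

The sequences differ at positions 3 (C/G), 10 (T/G), 12 (T/C), 32 (C/A).
p = 4/35 = 0.114286.
d = −0.75 · ln(1 − (4/3)·0.114286) = −0.75 · ln(0.847619) = −0.75 · (-0.165324) = 0.1240.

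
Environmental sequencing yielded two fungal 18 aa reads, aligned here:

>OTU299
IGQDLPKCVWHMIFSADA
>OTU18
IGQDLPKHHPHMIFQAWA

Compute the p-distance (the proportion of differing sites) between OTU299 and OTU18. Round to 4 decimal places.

0.2778

Differing sites — 8:C/H; 9:V/H; 10:W/P; 15:S/Q; 17:D/W.
There are 5 differences over 18 sites, so p = 5/18 = 0.2778.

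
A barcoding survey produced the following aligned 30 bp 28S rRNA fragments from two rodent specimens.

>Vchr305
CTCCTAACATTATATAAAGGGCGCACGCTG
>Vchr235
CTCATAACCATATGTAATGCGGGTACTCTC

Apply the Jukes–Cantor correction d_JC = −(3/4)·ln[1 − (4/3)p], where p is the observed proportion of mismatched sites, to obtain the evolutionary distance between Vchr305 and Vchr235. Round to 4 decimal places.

Differing sites — 4:C/A; 9:A/C; 10:T/A; 14:A/G; 18:A/T; 20:G/C; 22:C/G; 24:C/T; 27:G/T; 30:G/C.
p = 10/30 = 0.333333.
d = −0.75 · ln(1 − (4/3)·0.333333) = −0.75 · ln(0.555556) = −0.75 · (-0.587786) = 0.4408.

0.4408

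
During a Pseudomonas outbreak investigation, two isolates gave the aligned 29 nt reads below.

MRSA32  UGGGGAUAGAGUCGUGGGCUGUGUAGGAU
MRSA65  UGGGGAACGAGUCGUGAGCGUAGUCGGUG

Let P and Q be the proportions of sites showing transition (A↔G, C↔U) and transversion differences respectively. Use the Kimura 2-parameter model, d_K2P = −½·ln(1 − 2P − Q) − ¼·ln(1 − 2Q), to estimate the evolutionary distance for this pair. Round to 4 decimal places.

Differing sites — 7:U/A (Tv); 8:A/C (Tv); 17:G/A (Ti); 20:U/G (Tv); 21:G/U (Tv); 22:U/A (Tv); 25:A/C (Tv); 28:A/U (Tv); 29:U/G (Tv).
Of the 9 differences, 1 transition and 8 transversions over 29 sites: P = 1/29 = 0.034483, Q = 8/29 = 0.275862.
d = −0.5·ln(0.655172) − 0.25·ln(0.448276) = −0.5·(-0.422857) − 0.25·(-0.802346) = 0.4120.

0.4120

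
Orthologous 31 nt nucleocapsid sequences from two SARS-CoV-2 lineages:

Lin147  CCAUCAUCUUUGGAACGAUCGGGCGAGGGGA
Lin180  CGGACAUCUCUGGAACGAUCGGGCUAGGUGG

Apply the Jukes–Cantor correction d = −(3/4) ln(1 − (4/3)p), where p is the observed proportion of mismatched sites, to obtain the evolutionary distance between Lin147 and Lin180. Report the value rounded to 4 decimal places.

0.2687

Differing sites — 2:C/G; 3:A/G; 4:U/A; 10:U/C; 25:G/U; 29:G/U; 31:A/G.
p = 7/31 = 0.225806.
d = −0.75 · ln(1 − (4/3)·0.225806) = −0.75 · ln(0.698925) = −0.75 · (-0.358212) = 0.2687.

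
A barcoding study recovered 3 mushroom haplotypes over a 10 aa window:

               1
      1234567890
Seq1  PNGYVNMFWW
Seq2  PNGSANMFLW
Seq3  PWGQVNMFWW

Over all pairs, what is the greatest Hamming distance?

4

Pairwise Hamming distances:
  Seq1 vs Seq2: 3
  Seq1 vs Seq3: 2
  Seq2 vs Seq3: 4
The largest is 4, between Seq2 and Seq3.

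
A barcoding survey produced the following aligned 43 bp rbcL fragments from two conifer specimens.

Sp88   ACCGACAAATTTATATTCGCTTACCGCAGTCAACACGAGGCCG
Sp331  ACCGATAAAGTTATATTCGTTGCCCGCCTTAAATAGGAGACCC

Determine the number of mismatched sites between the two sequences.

12

Mismatches occur at site 6 (C/T), site 10 (T/G), site 20 (C/T), site 22 (T/G), site 23 (A/C), site 28 (A/C), site 29 (G/T), site 31 (C/A), site 34 (C/T), site 36 (C/G), site 40 (G/A), site 43 (G/C).
That gives 12 mismatches out of 43 aligned sites, so the Hamming distance is 12.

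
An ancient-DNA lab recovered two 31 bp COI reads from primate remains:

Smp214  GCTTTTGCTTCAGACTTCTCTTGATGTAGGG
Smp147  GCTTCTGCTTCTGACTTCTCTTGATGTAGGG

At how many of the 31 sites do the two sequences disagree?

Differing sites — 5:T/C; 12:A/T.
That gives 2 mismatches out of 31 aligned sites, so the Hamming distance is 2.

2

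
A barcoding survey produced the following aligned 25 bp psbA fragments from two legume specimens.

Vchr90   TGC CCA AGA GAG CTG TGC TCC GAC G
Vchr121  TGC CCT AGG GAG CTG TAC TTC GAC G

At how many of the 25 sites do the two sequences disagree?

Mismatches occur at site 6 (A/T), site 9 (A/G), site 17 (G/A), site 20 (C/T).
That gives 4 mismatches out of 25 aligned sites, so the Hamming distance is 4.

4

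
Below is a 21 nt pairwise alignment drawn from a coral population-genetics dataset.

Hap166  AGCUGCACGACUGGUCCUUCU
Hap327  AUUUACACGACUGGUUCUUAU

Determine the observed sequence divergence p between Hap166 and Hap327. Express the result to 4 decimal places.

Differing sites — 2:G/U; 3:C/U; 5:G/A; 16:C/U; 20:C/A.
There are 5 differences over 21 sites, so p = 5/21 = 0.2381.

0.2381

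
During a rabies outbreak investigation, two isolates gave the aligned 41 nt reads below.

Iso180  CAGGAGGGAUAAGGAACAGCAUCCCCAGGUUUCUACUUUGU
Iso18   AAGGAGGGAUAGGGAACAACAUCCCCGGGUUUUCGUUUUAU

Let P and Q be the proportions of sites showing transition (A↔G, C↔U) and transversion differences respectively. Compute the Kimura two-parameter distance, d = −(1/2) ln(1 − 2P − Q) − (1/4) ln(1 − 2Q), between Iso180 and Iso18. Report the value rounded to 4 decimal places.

Mismatches occur at site 1 (C→A, transversion), site 12 (A→G, transition), site 19 (G→A, transition), site 27 (A→G, transition), site 33 (C→U, transition), site 34 (U→C, transition), site 35 (A→G, transition), site 36 (C→U, transition), site 40 (G→A, transition).
Of the 9 differences, 8 transitions and 1 transversion over 41 sites: P = 8/41 = 0.195122, Q = 1/41 = 0.024390.
d = −0.5·ln(0.585366) − 0.25·ln(0.951220) = −0.5·(-0.535518) − 0.25·(-0.050010) = 0.2803.

0.2803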